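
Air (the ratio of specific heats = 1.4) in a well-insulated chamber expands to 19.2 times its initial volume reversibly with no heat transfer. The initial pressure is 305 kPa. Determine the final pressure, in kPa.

Since PV^γ is constant along a reversible adiabat, P₂ = P₁ (V₁/V₂)^γ.
P₂ = 305 × (1/19.2)^(1.4) = 4.872 kPa.

P₂ ≈ 4.87 kPa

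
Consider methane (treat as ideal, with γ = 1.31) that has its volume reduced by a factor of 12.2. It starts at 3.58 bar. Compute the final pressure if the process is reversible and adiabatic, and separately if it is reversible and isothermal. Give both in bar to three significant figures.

adiabatic: 94.8 bar; isothermal: 43.7 bar

Isothermal: P₂ = P₁(V₁/V₂) = 3.58×12.2 = 43.68 bar.
Adiabatic: P₂ = P₁(V₁/V₂)^γ = 3.58×12.2^(1.31) = 94.84 bar.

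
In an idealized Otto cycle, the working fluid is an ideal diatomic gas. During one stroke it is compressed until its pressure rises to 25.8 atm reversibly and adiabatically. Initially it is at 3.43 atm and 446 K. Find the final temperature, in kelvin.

T₂ ≈ 794 K

Adiabatic: T₂/T₁ = (P₂/P₁)^((γ−1)/γ).
For a diatomic ideal gas γ = 7/5, so (γ−1)/γ = 2/7.
T₂ = 446 × (25.8/3.43)^(2/7) = 793.8 K.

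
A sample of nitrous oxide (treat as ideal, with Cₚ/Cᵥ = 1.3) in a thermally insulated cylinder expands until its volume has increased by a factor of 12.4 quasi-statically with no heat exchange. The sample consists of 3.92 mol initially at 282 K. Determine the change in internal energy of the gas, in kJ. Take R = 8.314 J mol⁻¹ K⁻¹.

ΔU ≈ -16.2 kJ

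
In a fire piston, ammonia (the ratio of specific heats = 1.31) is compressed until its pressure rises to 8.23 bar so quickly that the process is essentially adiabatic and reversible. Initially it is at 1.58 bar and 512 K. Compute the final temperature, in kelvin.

T₂ ≈ 757 K

Along an adiabat T P^((1−γ)/γ) is constant, so T₂ = T₁ (P₂/P₁)^((γ−1)/γ).
T₂ = 512 × (8.23/1.58)^(0.237) = 756.6 K.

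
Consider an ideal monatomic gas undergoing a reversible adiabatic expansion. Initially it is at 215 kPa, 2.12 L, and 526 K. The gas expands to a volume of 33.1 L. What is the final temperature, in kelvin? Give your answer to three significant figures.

Adiabatic: T₁V₁^(γ−1) = T₂V₂^(γ−1) ⇒ T₂ = T₁ (V₁/V₂)^(γ−1).
γ = 5/3 for a monatomic ideal gas.
T₂ = 526 × (2.12/33.1)^(2/3) = 84.2 K.

T₂ ≈ 84.2 K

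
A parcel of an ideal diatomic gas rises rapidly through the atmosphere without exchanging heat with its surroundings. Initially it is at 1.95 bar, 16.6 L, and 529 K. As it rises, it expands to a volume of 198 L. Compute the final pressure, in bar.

P₂ ≈ 0.0607 bar

Adiabatic: P₁V₁^γ = P₂V₂^γ ⇒ P₂ = P₁ (V₁/V₂)^γ.
γ = 7/5 for a diatomic ideal gas.
P₂ = 1.95 × (16.6/198)^(7/5) = 0.06065 bar.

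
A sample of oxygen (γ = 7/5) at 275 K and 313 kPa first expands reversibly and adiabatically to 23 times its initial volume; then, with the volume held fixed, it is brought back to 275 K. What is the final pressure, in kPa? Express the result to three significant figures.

Adiabatic step (PV^γ = const): P₂ = 313×(1/23)^(7/5) = 3.883 kPa; T₂ = 275×(1/23)^(2/5) = 78.46 K.
Isochoric: P₃ = P₂(T₃/T₂) = 3.883 × (275/78.46) = 13.61 kPa.

P₃ ≈ 13.6 kPa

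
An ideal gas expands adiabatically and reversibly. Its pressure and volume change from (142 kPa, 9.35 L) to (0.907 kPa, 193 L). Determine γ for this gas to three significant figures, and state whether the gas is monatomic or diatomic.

PV^γ = const ⇒ γ = ln(P₂/P₁) / ln(V₁/V₂).
γ = ln(0.907/142) / ln(9.35/193) = 1.669.
γ ≈ 1.67 is close to 5/3, so the gas is monatomic.

γ ≈ 1.67; monatomic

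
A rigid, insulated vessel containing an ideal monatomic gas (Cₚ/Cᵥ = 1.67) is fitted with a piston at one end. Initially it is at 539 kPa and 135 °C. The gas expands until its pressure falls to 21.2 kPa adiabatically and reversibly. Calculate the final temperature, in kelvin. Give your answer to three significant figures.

Adiabatic: T₂/T₁ = (P₂/P₁)^((γ−1)/γ).
T₁ = 135 °C = 408.1 K.
T₂ = 408.1 × (21.2/539)^(0.401) = 111.4 K.

T₂ ≈ 111 K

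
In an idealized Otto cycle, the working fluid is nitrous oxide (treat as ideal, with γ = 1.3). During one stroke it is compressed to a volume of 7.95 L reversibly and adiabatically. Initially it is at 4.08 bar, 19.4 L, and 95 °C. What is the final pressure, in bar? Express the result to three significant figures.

Adiabatic: P₁V₁^γ = P₂V₂^γ ⇒ P₂ = P₁ (V₁/V₂)^γ.
P₂ = 4.08 × (19.4/7.95)^(1.3) = 13.01 bar.

P₂ ≈ 13.0 bar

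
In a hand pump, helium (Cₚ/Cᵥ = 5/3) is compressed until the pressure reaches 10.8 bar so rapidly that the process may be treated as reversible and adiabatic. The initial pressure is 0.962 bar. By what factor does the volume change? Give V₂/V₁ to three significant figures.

From PV^γ = const, V₂/V₁ = (P₁/P₂)^(1/γ).
V₂/V₁ = (0.962/10.8)^(3/5) = 0.2343.

V₂/V₁ ≈ 0.234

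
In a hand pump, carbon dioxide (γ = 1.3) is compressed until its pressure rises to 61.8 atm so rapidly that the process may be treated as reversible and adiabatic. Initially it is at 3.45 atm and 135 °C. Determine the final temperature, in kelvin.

Along an adiabat T P^((1−γ)/γ) is constant, so T₂ = T₁ (P₂/P₁)^((γ−1)/γ).
T₁ = 135 °C = 408.1 K.
T₂ = 408.1 × (61.8/3.45)^(0.231) = 794.4 K.

T₂ ≈ 794 K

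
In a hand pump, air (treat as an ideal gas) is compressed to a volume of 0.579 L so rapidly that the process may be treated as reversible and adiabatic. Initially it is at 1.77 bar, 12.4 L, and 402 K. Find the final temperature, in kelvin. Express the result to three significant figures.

Adiabatic: T₁V₁^(γ−1) = T₂V₂^(γ−1) ⇒ T₂ = T₁ (V₁/V₂)^(γ−1).
γ = 7/5 for a diatomic ideal gas.
T₂ = 402 × (12.4/0.579)^(2/5) = 1369 K.

T₂ ≈ 1370 K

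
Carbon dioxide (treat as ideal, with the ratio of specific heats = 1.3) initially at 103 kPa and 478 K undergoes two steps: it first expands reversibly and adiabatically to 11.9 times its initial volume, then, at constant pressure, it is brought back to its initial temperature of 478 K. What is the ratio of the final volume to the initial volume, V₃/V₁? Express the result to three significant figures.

Adiabatic step: V₂/V₁ = 11.9; T₂ = T₁·(1/11.9)^(0.3) = 227.4 K.
Isobaric step: V₃/V₂ = T₃/T₂ = 478/227.4.
V₃/V₁ = (V₂/V₁)(V₃/V₂) = 11.9 × (478/227.4) = 25.02.

V₃/V₁ ≈ 25.0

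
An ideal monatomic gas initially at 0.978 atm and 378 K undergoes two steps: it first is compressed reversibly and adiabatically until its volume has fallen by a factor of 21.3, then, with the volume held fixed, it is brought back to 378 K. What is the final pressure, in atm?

P₃ ≈ 20.8 atm

For a monatomic ideal gas γ = 5/3.
Adiabatic step (PV^γ = const): P₂ = 0.978×21.3^(5/3) = 160.1 atm; T₂ = 378×21.3^(2/3) = 2905 K.
Isochoric: P₃ = P₂(T₃/T₂) = 160.1 × (378/2905) = 20.83 atm.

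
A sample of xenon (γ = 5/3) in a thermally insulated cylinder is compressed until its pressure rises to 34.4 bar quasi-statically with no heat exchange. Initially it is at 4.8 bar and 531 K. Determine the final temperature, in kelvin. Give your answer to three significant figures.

Adiabatic: T₂/T₁ = (P₂/P₁)^((γ−1)/γ).
T₂ = 531 × (34.4/4.8)^(2/5) = 1167 K.

T₂ ≈ 1170 K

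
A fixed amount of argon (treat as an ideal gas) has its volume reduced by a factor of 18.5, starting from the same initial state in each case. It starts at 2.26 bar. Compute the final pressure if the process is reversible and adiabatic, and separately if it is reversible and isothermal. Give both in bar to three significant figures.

For a monatomic ideal gas γ = 5/3.
Isothermal: P₂ = P₁(V₁/V₂) = 2.26×18.5 = 41.81 bar.
Adiabatic: P₂ = P₁(V₁/V₂)^γ = 2.26×18.5^(5/3) = 292.5 bar.

adiabatic: 292 bar; isothermal: 41.8 bar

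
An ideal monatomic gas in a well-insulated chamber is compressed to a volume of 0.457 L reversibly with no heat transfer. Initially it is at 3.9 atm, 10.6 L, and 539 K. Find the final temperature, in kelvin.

Adiabatic: T₁V₁^(γ−1) = T₂V₂^(γ−1) ⇒ T₂ = T₁ (V₁/V₂)^(γ−1).
γ = 5/3 for a monatomic ideal gas.
T₂ = 539 × (10.6/0.457)^(2/3) = 4384 K.

T₂ ≈ 4380 K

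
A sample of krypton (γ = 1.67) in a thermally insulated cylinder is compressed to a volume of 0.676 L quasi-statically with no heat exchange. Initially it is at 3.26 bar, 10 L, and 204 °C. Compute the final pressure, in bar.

Since PV^γ is constant along a reversible adiabat, P₂ = P₁ (V₁/V₂)^γ.
P₂ = 3.26 × (10/0.676)^(1.67) = 293.2 bar.

P₂ ≈ 293 bar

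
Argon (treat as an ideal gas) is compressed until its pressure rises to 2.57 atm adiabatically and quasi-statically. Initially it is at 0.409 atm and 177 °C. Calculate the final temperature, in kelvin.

Adiabatic: T₂/T₁ = (P₂/P₁)^((γ−1)/γ).
For a monatomic ideal gas γ = 5/3, so (γ−1)/γ = 2/5.
T₁ = 177 °C = 450.1 K.
T₂ = 450.1 × (2.57/0.409)^(2/5) = 938.9 K.

T₂ ≈ 939 K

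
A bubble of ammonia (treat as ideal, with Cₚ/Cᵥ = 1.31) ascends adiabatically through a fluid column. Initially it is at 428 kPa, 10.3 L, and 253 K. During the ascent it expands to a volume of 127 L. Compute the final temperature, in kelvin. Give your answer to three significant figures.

T₂ ≈ 116 K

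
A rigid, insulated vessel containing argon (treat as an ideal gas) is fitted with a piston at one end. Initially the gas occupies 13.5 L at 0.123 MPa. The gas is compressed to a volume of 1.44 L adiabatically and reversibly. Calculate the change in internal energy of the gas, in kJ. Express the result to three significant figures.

ΔU ≈ 8.58 kJ

γ = 5/3 for a monatomic ideal gas.
P₂ = P₁(V₁/V₂)^γ = 0.123×(13.5/1.44)^(5/3) = 5.127 MPa.
For a reversible adiabat, W_by_gas = (P₁V₁ − P₂V₂)/(γ−1).
W_by = (123000×0.0135 − 5.127×10^6×0.00144) / (2/3) = -8583 J.
Q = 0 ⇒ ΔU = −W_by = 8583 J.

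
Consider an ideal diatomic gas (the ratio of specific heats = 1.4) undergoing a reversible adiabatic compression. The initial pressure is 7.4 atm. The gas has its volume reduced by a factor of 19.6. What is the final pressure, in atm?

P₂ ≈ 477 atm

Adiabatic: P₁V₁^γ = P₂V₂^γ ⇒ P₂ = P₁ (V₁/V₂)^γ.
P₂ = 7.4 × 19.6^(1.4) = 476.9 atm.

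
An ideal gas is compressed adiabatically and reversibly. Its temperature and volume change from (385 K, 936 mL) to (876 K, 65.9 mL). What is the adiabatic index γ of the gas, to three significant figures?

TV^(γ−1) = const ⇒ γ − 1 = ln(T₂/T₁) / ln(V₁/V₂).
γ = 1 + ln(876/385) / ln(936/65.9) = 1.31.

γ ≈ 1.31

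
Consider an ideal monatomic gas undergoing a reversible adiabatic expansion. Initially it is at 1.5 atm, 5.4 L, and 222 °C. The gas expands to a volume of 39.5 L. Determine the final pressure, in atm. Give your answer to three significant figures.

P₂ ≈ 0.0544 atm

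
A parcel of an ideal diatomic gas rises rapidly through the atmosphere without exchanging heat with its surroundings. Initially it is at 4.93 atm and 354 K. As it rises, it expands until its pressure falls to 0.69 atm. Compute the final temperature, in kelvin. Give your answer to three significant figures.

T₂ ≈ 202 K

Along an adiabat T P^((1−γ)/γ) is constant, so T₂ = T₁ (P₂/P₁)^((γ−1)/γ).
For a diatomic ideal gas γ = 7/5, so (γ−1)/γ = 2/7.
T₂ = 354 × (0.69/4.93)^(2/7) = 201.8 K.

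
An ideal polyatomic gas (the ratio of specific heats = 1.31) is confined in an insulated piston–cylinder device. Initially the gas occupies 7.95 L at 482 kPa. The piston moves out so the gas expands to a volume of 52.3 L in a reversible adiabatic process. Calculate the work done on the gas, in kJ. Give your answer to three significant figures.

P₂ = P₁(V₁/V₂)^γ = 482×(7.95/52.3)^(1.31) = 40.86 kPa.
For a reversible adiabat, W_by_gas = (P₁V₁ − P₂V₂)/(γ−1).
W_by = (482000×0.00795 − 40860×0.0523) / (0.31) = 5468 J.
W_on_gas = −W_by = -5468 J.

W ≈ -5.47 kJ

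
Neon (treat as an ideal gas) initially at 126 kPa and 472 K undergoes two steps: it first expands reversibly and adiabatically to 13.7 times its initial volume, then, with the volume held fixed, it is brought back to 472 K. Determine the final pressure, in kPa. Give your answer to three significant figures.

For a monatomic ideal gas γ = 5/3.
Adiabatic step (PV^γ = const): P₂ = 126×(1/13.7)^(5/3) = 1.606 kPa; T₂ = 472×(1/13.7)^(2/3) = 82.44 K.
Isochoric: P₃ = P₂(T₃/T₂) = 1.606 × (472/82.44) = 9.197 kPa.

P₃ ≈ 9.20 kPa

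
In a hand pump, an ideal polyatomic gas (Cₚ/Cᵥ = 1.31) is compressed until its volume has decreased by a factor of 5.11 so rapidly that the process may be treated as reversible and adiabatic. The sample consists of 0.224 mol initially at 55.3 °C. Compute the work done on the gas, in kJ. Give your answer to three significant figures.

Adiabatic: T₁V₁^(γ−1) = T₂V₂^(γ−1) ⇒ T₂ = T₁ (V₁/V₂)^(γ−1).
T₁ = 55.3 °C = 328.4 K.
T₂ = 328.4 × 5.11^(0.31) = 544.6 K.
Q = 0, so ΔU = W_on_gas = nCᵥΔT with Cᵥ = R/(γ−1) = 26.82 J/(mol·K).
ΔU = 0.224 × 26.82 × (544.6 − 328.4) = 1299 J.

W ≈ 1.30 kJ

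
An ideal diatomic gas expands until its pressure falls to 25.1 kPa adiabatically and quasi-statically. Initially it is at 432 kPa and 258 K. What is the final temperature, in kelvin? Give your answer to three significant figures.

Along an adiabat T P^((1−γ)/γ) is constant, so T₂ = T₁ (P₂/P₁)^((γ−1)/γ).
For a diatomic ideal gas γ = 7/5, so (γ−1)/γ = 2/7.
T₂ = 258 × (25.1/432)^(2/7) = 114.4 K.

T₂ ≈ 114 K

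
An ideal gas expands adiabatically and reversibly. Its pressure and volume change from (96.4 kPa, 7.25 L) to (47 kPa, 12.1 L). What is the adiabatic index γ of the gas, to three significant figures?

PV^γ = const ⇒ γ = ln(P₂/P₁) / ln(V₁/V₂).
γ = ln(47/96.4) / ln(7.25/12.1) = 1.402.

γ ≈ 1.40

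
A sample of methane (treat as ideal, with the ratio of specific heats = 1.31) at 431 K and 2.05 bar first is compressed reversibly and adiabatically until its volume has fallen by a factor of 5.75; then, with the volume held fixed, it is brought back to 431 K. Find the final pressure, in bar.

Adiabatic step (PV^γ = const): P₂ = 2.05×5.75^(1.31) = 20.27 bar; T₂ = 431×5.75^(0.31) = 741.3 K.
Isochoric: P₃ = P₂(T₃/T₂) = 20.27 × (431/741.3) = 11.79 bar.

P₃ ≈ 11.8 bar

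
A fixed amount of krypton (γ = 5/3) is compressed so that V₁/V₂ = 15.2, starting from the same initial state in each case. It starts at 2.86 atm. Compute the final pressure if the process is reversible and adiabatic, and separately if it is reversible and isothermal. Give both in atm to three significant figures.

Isothermal: P₂ = P₁(V₁/V₂) = 2.86×15.2 = 43.47 atm.
Adiabatic: P₂ = P₁(V₁/V₂)^γ = 2.86×15.2^(5/3) = 266.8 atm.

adiabatic: 267 atm; isothermal: 43.5 atm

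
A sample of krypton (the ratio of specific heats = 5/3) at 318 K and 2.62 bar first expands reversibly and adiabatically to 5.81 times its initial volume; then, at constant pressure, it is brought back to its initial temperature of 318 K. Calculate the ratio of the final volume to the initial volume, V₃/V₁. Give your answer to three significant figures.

V₃/V₁ ≈ 18.8

Adiabatic step: V₂/V₁ = 5.81; T₂ = T₁·(1/5.81)^(2/3) = 98.4 K.
Isobaric step: V₃/V₂ = T₃/T₂ = 318/98.4.
V₃/V₁ = (V₂/V₁)(V₃/V₂) = 5.81 × (318/98.4) = 18.78.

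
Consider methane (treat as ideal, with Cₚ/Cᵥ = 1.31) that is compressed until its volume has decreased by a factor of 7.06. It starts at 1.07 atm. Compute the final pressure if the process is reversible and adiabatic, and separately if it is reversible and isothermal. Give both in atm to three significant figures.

Isothermal: P₂ = P₁(V₁/V₂) = 1.07×7.06 = 7.554 atm.
Adiabatic: P₂ = P₁(V₁/V₂)^γ = 1.07×7.06^(1.31) = 13.85 atm.

adiabatic: 13.8 atm; isothermal: 7.55 atm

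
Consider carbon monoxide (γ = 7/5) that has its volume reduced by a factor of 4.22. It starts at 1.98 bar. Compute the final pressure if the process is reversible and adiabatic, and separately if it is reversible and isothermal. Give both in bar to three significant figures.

adiabatic: 14.9 bar; isothermal: 8.36 bar

Isothermal: P₂ = P₁(V₁/V₂) = 1.98×4.22 = 8.356 bar.
Adiabatic: P₂ = P₁(V₁/V₂)^γ = 1.98×4.22^(7/5) = 14.86 bar.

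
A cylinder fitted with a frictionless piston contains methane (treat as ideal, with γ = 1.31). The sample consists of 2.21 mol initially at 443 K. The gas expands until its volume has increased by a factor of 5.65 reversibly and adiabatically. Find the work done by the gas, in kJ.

W ≈ 10.9 kJ

Adiabatic: T₁V₁^(γ−1) = T₂V₂^(γ−1) ⇒ T₂ = T₁ (V₁/V₂)^(γ−1).
T₂ = 443 × (1/5.65)^(0.31) = 259 K.
Q = 0, so ΔU = W_on_gas = nCᵥΔT with Cᵥ = R/(γ−1) = 26.82 J/(mol·K).
ΔU = 2.21 × 26.82 × (259 − 443) = -10910 J.
Work done by the gas = −ΔU = 10910 J.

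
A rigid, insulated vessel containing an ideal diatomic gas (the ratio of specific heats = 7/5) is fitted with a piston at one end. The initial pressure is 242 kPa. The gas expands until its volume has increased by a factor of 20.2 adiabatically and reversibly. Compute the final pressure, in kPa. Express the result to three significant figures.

P₂ ≈ 3.60 kPa

Adiabatic: P₁V₁^γ = P₂V₂^γ ⇒ P₂ = P₁ (V₁/V₂)^γ.
P₂ = 242 × (1/20.2)^(7/5) = 3.6 kPa.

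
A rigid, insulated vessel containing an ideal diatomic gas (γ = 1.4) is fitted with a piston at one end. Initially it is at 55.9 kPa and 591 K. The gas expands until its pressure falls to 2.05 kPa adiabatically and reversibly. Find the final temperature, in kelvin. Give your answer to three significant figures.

Adiabatic: T₂/T₁ = (P₂/P₁)^((γ−1)/γ).
T₂ = 591 × (2.05/55.9)^(0.286) = 229.8 K.

T₂ ≈ 230 K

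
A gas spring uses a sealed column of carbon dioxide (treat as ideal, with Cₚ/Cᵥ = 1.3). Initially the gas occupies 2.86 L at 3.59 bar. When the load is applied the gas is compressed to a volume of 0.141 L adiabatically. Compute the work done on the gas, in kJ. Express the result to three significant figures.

P₂ = P₁(V₁/V₂)^γ = 3.59×(2.86/0.141)^(1.3) = 179.6 bar.
For a reversible adiabat, W_by_gas = (P₁V₁ − P₂V₂)/(γ−1).
W_by = (359000×0.00286 − 1.796×10^7×0.000141) / (0.3) = -5020 J.
W_on_gas = −W_by = 5020 J.

W ≈ 5.02 kJ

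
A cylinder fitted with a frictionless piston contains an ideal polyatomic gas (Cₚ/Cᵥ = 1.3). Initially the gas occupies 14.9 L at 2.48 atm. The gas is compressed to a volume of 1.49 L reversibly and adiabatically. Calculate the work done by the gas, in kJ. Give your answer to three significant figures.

W ≈ -12.4 kJ

P₂ = P₁(V₁/V₂)^γ = 2.48×(14.9/1.49)^(1.3) = 49.48 atm.
For a reversible adiabat, W_by_gas = (P₁V₁ − P₂V₂)/(γ−1).
W_by = (251300×0.0149 − 5.014×10^6×0.00149) / (0.3) = -12420 J.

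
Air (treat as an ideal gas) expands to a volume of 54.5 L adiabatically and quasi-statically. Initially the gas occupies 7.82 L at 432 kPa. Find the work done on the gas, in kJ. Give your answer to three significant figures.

W ≈ -4.56 kJ

γ = 7/5 for a diatomic ideal gas.
P₂ = P₁(V₁/V₂)^γ = 432×(7.82/54.5)^(7/5) = 28.51 kPa.
For a reversible adiabat, W_by_gas = (P₁V₁ − P₂V₂)/(γ−1).
W_by = (432000×0.00782 − 28510×0.0545) / (2/5) = 4561 J.
W_on_gas = −W_by = -4561 J.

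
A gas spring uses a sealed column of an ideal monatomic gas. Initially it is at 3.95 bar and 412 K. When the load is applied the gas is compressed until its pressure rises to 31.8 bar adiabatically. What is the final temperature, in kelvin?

Adiabatic: T₂/T₁ = (P₂/P₁)^((γ−1)/γ).
For a monatomic ideal gas γ = 5/3, so (γ−1)/γ = 2/5.
T₂ = 412 × (31.8/3.95)^(2/5) = 948.9 K.

T₂ ≈ 949 K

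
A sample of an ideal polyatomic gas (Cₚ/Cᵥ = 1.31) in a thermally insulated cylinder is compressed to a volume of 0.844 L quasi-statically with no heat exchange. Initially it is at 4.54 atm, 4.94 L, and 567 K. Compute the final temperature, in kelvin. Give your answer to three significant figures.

T₂ ≈ 981 K

Adiabatic: T₁V₁^(γ−1) = T₂V₂^(γ−1) ⇒ T₂ = T₁ (V₁/V₂)^(γ−1).
T₂ = 567 × (4.94/0.844)^(0.31) = 980.6 K.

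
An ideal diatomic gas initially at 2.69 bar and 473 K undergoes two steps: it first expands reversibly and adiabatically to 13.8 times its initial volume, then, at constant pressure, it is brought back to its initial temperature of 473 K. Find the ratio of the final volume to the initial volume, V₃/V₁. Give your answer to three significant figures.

V₃/V₁ ≈ 39.4

For a diatomic ideal gas γ = 7/5.
Adiabatic step: V₂/V₁ = 13.8; T₂ = T₁·(1/13.8)^(2/5) = 165.5 K.
Isobaric step: V₃/V₂ = T₃/T₂ = 473/165.5.
V₃/V₁ = (V₂/V₁)(V₃/V₂) = 13.8 × (473/165.5) = 39.43.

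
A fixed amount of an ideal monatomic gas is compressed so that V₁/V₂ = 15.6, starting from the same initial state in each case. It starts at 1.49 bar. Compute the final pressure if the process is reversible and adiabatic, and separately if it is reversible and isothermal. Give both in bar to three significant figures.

adiabatic: 145 bar; isothermal: 23.2 bar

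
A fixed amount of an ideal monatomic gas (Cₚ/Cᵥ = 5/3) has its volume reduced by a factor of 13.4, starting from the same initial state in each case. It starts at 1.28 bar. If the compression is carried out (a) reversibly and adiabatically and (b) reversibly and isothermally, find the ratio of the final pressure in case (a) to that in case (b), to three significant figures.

Isothermal: P_b = P₁(V₁/V₂) = 1.28×13.4.
Adiabatic: P_a = P₁(V₁/V₂)^γ = 1.28×13.4^(5/3).
P_a/P_b = (V₁/V₂)^(γ−1) = 13.4^(2/3) = 5.642.

P_adiabatic / P_isothermal ≈ 5.64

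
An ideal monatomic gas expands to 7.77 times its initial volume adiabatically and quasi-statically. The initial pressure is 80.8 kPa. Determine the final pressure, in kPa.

Since PV^γ is constant along a reversible adiabat, P₂ = P₁ (V₁/V₂)^γ.
For a monatomic ideal gas γ = 5/3.
P₂ = 80.8 × (1/7.77)^(5/3) = 2.651 kPa.

P₂ ≈ 2.65 kPa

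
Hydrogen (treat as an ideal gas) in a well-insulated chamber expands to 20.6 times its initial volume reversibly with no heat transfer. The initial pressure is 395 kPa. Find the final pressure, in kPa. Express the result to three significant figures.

Since PV^γ is constant along a reversible adiabat, P₂ = P₁ (V₁/V₂)^γ.
For a diatomic ideal gas γ = 7/5.
P₂ = 395 × (1/20.6)^(7/5) = 5.717 kPa.

P₂ ≈ 5.72 kPa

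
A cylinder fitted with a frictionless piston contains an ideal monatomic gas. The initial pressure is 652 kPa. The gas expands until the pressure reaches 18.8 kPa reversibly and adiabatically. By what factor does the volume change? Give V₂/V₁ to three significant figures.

From PV^γ = const, V₂/V₁ = (P₁/P₂)^(1/γ).
For a monatomic ideal gas γ = 5/3.
V₂/V₁ = (652/18.8)^(3/5) = 8.396.

V₂/V₁ ≈ 8.40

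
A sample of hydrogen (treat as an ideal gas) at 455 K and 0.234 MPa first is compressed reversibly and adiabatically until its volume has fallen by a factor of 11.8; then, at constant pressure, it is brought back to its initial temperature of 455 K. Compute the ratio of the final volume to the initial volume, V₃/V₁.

V₃/V₁ ≈ 0.0316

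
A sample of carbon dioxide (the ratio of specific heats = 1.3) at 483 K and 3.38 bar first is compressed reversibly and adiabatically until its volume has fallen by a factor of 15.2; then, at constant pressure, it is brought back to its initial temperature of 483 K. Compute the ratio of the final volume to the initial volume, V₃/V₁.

V₃/V₁ ≈ 0.0291

Adiabatic step: V₂/V₁ = 0.06579; T₂ = T₁·15.2^(0.3) = 1093 K.
Isobaric step: V₃/V₂ = T₃/T₂ = 483/1093.
V₃/V₁ = (V₂/V₁)(V₃/V₂) = 0.06579 × (483/1093) = 0.02908.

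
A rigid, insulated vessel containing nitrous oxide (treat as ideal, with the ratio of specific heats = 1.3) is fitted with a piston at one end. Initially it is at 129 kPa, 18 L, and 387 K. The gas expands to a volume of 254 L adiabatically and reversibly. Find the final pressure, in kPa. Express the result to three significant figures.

P₂ ≈ 4.13 kPa

Adiabatic: P₁V₁^γ = P₂V₂^γ ⇒ P₂ = P₁ (V₁/V₂)^γ.
P₂ = 129 × (18/254)^(1.3) = 4.132 kPa.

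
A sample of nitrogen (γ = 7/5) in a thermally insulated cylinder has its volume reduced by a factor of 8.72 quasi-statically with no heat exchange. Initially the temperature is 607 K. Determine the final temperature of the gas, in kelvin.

Adiabatic: T₁V₁^(γ−1) = T₂V₂^(γ−1) ⇒ T₂ = T₁ (V₁/V₂)^(γ−1).
T₂ = 607 × 8.72^(2/5) = 1443 K.

T₂ ≈ 1440 K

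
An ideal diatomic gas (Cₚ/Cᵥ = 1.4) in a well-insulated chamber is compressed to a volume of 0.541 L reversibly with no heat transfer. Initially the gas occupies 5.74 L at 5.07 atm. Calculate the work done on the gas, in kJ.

W ≈ 11.6 kJ

P₂ = P₁(V₁/V₂)^γ = 5.07×(5.74/0.541)^(1.4) = 138.4 atm.
For a reversible adiabat, W_by_gas = (P₁V₁ − P₂V₂)/(γ−1).
W_by = (513700×0.00574 − 1.402×10^7×0.000541) / (0.4) = -11590 J.
W_on_gas = −W_by = 11590 J.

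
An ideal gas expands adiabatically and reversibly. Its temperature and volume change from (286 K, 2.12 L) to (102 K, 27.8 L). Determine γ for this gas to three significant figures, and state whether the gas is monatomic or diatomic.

TV^(γ−1) = const ⇒ γ − 1 = ln(T₂/T₁) / ln(V₁/V₂).
γ = 1 + ln(102/286) / ln(2.12/27.8) = 1.401.
γ ≈ 1.40 is close to 7/5, so the gas is diatomic.

γ ≈ 1.40; diatomic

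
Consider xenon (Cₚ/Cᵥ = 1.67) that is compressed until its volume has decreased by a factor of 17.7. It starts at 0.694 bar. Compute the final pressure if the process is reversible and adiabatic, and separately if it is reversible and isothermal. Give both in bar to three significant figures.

adiabatic: 84.2 bar; isothermal: 12.3 bar

Isothermal: P₂ = P₁(V₁/V₂) = 0.694×17.7 = 12.28 bar.
Adiabatic: P₂ = P₁(V₁/V₂)^γ = 0.694×17.7^(1.67) = 84.23 bar.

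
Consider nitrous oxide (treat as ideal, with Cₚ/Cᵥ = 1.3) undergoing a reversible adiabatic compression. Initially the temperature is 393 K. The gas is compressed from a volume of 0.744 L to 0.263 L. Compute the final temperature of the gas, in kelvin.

T₂ ≈ 537 K

Adiabatic: T₁V₁^(γ−1) = T₂V₂^(γ−1) ⇒ T₂ = T₁ (V₁/V₂)^(γ−1).
T₂ = 393 × (0.744/0.263)^(0.3) = 536.9 K.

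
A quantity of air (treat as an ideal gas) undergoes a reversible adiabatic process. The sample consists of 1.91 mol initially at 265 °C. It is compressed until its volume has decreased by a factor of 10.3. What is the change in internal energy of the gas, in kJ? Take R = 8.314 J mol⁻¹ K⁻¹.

ΔU ≈ 32.9 kJ

Adiabatic: T₁V₁^(γ−1) = T₂V₂^(γ−1) ⇒ T₂ = T₁ (V₁/V₂)^(γ−1).
γ = 7/5 for a diatomic ideal gas, so γ−1 = 2/5.
T₁ = 265 °C = 538.1 K.
T₂ = 538.1 × 10.3^(2/5) = 1368 K.
Q = 0, so ΔU = W_on_gas = nCᵥΔT with Cᵥ = R/(γ−1) = 20.79 J/(mol·K).
ΔU = 1.91 × 20.79 × (1368 − 538.1) = 32940 J.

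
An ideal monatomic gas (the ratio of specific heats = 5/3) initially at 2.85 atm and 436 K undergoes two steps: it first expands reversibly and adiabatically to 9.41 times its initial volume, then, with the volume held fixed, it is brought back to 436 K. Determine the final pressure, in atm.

P₃ ≈ 0.303 atm

Adiabatic step (PV^γ = const): P₂ = 2.85×(1/9.41)^(5/3) = 0.06795 atm; T₂ = 436×(1/9.41)^(2/3) = 97.82 K.
Isochoric: P₃ = P₂(T₃/T₂) = 0.06795 × (436/97.82) = 0.3029 atm.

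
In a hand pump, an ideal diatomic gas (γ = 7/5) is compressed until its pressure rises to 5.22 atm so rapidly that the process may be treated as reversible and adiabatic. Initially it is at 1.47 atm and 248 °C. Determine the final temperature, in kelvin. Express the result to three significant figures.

T₂ ≈ 749 K

Along an adiabat T P^((1−γ)/γ) is constant, so T₂ = T₁ (P₂/P₁)^((γ−1)/γ).
T₁ = 248 °C = 521.1 K.
T₂ = 521.1 × (5.22/1.47)^(2/7) = 748.5 K.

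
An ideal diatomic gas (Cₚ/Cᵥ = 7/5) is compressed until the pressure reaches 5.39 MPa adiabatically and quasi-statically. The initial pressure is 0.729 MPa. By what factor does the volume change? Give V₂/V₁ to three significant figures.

From PV^γ = const, V₂/V₁ = (P₁/P₂)^(1/γ).
V₂/V₁ = (0.729/5.39)^(5/7) = 0.2395.

V₂/V₁ ≈ 0.240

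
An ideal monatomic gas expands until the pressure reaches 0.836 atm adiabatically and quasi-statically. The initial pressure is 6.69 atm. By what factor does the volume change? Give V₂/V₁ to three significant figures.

From PV^γ = const, V₂/V₁ = (P₁/P₂)^(1/γ).
For a monatomic ideal gas γ = 5/3.
V₂/V₁ = (6.69/0.836)^(3/5) = 3.483.

V₂/V₁ ≈ 3.48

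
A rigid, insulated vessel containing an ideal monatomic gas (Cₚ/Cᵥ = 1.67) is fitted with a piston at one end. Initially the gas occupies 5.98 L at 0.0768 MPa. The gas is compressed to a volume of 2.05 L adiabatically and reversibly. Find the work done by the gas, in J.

P₂ = P₁(V₁/V₂)^γ = 0.0768×(5.98/2.05)^(1.67) = 0.459 MPa.
For a reversible adiabat, W_by_gas = (P₁V₁ − P₂V₂)/(γ−1).
W_by = (76800×0.00598 − 459000×0.00205) / (0.67) = -719 J.

W ≈ -719 J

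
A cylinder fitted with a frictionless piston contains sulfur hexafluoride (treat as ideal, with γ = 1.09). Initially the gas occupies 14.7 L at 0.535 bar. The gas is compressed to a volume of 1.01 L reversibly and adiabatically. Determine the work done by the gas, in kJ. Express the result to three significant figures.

P₂ = P₁(V₁/V₂)^γ = 0.535×(14.7/1.01)^(1.09) = 9.909 bar.
For a reversible adiabat, W_by_gas = (P₁V₁ − P₂V₂)/(γ−1).
W_by = (53500×0.0147 − 990900×0.00101) / (0.09) = -2381 J.

W ≈ -2.38 kJ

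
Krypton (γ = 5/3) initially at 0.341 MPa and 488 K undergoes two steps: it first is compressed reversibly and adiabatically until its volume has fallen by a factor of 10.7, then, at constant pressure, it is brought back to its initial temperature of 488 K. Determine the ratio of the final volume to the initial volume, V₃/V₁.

V₃/V₁ ≈ 0.0192

Adiabatic step: V₂/V₁ = 0.09346; T₂ = T₁·10.7^(2/3) = 2370 K.
Isobaric step: V₃/V₂ = T₃/T₂ = 488/2370.
V₃/V₁ = (V₂/V₁)(V₃/V₂) = 0.09346 × (488/2370) = 0.01925.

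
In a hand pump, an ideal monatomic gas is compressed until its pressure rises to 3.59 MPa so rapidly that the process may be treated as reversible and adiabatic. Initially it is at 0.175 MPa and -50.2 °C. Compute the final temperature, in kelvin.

Adiabatic: T₂/T₁ = (P₂/P₁)^((γ−1)/γ).
For a monatomic ideal gas γ = 5/3, so (γ−1)/γ = 2/5.
T₁ = -50.2 °C = 222.9 K.
T₂ = 222.9 × (3.59/0.175)^(2/5) = 746.5 K.

T₂ ≈ 747 K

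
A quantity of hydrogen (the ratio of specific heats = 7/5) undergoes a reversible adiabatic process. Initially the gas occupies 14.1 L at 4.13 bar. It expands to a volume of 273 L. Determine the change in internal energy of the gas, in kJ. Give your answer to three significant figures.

P₂ = P₁(V₁/V₂)^γ = 4.13×(14.1/273)^(7/5) = 0.0652 bar.
For a reversible adiabat, W_by_gas = (P₁V₁ − P₂V₂)/(γ−1).
W_by = (413000×0.0141 − 6520×0.273) / (2/5) = 10110 J.
Q = 0 ⇒ ΔU = −W_by = -10110 J.

ΔU ≈ -10.1 kJ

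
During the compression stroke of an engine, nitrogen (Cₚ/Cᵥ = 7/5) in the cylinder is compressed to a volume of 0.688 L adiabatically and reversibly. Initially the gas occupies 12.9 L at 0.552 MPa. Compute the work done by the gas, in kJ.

W ≈ -39.7 kJ

P₂ = P₁(V₁/V₂)^γ = 0.552×(12.9/0.688)^(7/5) = 33.43 MPa.
For a reversible adiabat, W_by_gas = (P₁V₁ − P₂V₂)/(γ−1).
W_by = (552000×0.0129 − 3.343×10^7×0.000688) / (2/5) = -39700 J.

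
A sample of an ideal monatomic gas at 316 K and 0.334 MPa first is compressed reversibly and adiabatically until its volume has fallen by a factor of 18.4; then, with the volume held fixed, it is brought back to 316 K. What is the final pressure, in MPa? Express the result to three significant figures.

P₃ ≈ 6.15 MPa

For a monatomic ideal gas γ = 5/3.
Adiabatic step (PV^γ = const): P₂ = 0.334×18.4^(5/3) = 42.83 MPa; T₂ = 316×18.4^(2/3) = 2202 K.
Isochoric: P₃ = P₂(T₃/T₂) = 42.83 × (316/2202) = 6.146 MPa.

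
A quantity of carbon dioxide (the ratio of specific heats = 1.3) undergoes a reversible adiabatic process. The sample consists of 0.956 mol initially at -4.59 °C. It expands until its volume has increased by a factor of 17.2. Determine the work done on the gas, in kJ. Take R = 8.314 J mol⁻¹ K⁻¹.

W ≈ -4.08 kJ

For a reversible adiabat TV^(γ−1) is constant, so T₂ = T₁ (V₁/V₂)^(γ−1).
T₁ = -4.59 °C = 268.6 K.
T₂ = 268.6 × (1/17.2)^(0.3) = 114.4 K.
Q = 0, so ΔU = W_on_gas = nCᵥΔT with Cᵥ = R/(γ−1) = 27.71 J/(mol·K).
ΔU = 0.956 × 27.71 × (114.4 − 268.6) = -4085 J.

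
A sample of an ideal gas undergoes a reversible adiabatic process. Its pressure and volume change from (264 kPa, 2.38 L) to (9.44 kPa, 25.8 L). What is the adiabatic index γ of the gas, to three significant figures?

γ ≈ 1.40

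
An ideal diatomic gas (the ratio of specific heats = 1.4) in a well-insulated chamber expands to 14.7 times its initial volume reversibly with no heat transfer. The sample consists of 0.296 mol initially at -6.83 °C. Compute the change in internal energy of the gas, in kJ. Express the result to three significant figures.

Adiabatic: T₁V₁^(γ−1) = T₂V₂^(γ−1) ⇒ T₂ = T₁ (V₁/V₂)^(γ−1).
T₁ = -6.83 °C = 266.3 K.
T₂ = 266.3 × (1/14.7)^(0.4) = 90.88 K.
Q = 0, so ΔU = W_on_gas = nCᵥΔT with Cᵥ = R/(γ−1) = 20.79 J/(mol·K).
ΔU = 0.296 × 20.79 × (90.88 − 266.3) = -1079 J.

ΔU ≈ -1.08 kJ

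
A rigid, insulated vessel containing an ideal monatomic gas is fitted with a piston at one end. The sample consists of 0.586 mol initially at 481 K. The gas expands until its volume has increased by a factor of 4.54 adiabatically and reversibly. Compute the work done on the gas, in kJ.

W ≈ -2.23 kJ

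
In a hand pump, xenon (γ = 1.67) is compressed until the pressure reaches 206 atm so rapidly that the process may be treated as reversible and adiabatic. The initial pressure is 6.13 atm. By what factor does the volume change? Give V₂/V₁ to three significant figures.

V₂/V₁ ≈ 0.122

From PV^γ = const, V₂/V₁ = (P₁/P₂)^(1/γ).
V₂/V₁ = (6.13/206)^(0.599) = 0.1219.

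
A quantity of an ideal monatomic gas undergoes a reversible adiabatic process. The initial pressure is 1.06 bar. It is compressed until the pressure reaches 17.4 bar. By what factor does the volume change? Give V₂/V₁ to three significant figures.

V₂/V₁ ≈ 0.187

From PV^γ = const, V₂/V₁ = (P₁/P₂)^(1/γ).
For a monatomic ideal gas γ = 5/3.
V₂/V₁ = (1.06/17.4)^(3/5) = 0.1866.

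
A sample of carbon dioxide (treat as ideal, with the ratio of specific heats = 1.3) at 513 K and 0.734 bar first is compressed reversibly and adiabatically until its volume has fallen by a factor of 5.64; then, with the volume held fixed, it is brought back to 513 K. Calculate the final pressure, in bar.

Adiabatic step (PV^γ = const): P₂ = 0.734×5.64^(1.3) = 6.956 bar; T₂ = 513×5.64^(0.3) = 862 K.
Isochoric: P₃ = P₂(T₃/T₂) = 6.956 × (513/862) = 4.14 bar.

P₃ ≈ 4.14 bar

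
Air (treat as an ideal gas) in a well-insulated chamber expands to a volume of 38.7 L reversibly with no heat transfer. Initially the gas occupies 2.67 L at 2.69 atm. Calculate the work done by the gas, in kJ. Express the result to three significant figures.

γ = 7/5 for a diatomic ideal gas.
P₂ = P₁(V₁/V₂)^γ = 2.69×(2.67/38.7)^(7/5) = 0.06369 atm.
For a reversible adiabat, W_by_gas = (P₁V₁ − P₂V₂)/(γ−1).
W_by = (272600×0.00267 − 6453×0.0387) / (2/5) = 1195 J.

W ≈ 1.19 kJ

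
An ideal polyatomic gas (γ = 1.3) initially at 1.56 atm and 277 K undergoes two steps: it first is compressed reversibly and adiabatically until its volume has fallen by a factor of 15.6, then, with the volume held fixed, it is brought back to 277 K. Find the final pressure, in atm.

P₃ ≈ 24.3 atm

Adiabatic step (PV^γ = const): P₂ = 1.56×15.6^(1.3) = 55.49 atm; T₂ = 277×15.6^(0.3) = 631.6 K.
Isochoric: P₃ = P₂(T₃/T₂) = 55.49 × (277/631.6) = 24.34 atm.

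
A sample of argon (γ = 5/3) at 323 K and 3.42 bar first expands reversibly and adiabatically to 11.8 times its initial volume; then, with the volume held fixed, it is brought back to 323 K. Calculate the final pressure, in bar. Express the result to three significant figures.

P₃ ≈ 0.290 bar

Adiabatic step (PV^γ = const): P₂ = 3.42×(1/11.8)^(5/3) = 0.05592 bar; T₂ = 323×(1/11.8)^(2/3) = 62.32 K.
Isochoric: P₃ = P₂(T₃/T₂) = 0.05592 × (323/62.32) = 0.2898 bar.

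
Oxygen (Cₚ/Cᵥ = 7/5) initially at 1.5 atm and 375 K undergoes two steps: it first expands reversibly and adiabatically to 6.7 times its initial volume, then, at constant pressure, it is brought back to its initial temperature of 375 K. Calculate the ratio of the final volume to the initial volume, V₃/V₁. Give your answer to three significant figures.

Adiabatic step: V₂/V₁ = 6.7; T₂ = T₁·(1/6.7)^(2/5) = 175.2 K.
Isobaric step: V₃/V₂ = T₃/T₂ = 375/175.2.
V₃/V₁ = (V₂/V₁)(V₃/V₂) = 6.7 × (375/175.2) = 14.34.

V₃/V₁ ≈ 14.3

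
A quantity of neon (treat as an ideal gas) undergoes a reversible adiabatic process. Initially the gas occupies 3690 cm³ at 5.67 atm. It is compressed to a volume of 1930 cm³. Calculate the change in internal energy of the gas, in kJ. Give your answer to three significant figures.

ΔU ≈ 1.72 kJ

γ = 5/3 for a monatomic ideal gas.
P₂ = P₁(V₁/V₂)^γ = 5.67×(3690/1930)^(5/3) = 16.7 atm.
For a reversible adiabat, W_by_gas = (P₁V₁ − P₂V₂)/(γ−1).
W_by = (574500×0.00369 − 1.692×10^6×0.00193) / (2/3) = -1719 J.
Q = 0 ⇒ ΔU = −W_by = 1719 J.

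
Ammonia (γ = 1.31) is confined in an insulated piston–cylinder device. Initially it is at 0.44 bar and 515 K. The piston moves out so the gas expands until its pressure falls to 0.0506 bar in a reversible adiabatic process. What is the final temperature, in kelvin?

Adiabatic: T₂/T₁ = (P₂/P₁)^((γ−1)/γ).
T₂ = 515 × (0.0506/0.44)^(0.237) = 308.7 K.

T₂ ≈ 309 K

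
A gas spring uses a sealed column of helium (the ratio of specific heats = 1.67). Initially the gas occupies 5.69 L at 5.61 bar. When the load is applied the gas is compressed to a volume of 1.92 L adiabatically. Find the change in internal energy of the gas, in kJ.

P₂ = P₁(V₁/V₂)^γ = 5.61×(5.69/1.92)^(1.67) = 34.43 bar.
For a reversible adiabat, W_by_gas = (P₁V₁ − P₂V₂)/(γ−1).
W_by = (561000×0.00569 − 3.443×10^6×0.00192) / (0.67) = -5101 J.
Q = 0 ⇒ ΔU = −W_by = 5101 J.

ΔU ≈ 5.10 kJ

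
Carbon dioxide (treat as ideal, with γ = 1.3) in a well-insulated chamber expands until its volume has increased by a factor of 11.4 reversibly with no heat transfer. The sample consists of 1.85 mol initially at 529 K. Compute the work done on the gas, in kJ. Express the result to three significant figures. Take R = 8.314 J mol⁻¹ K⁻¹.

W ≈ -14.1 kJ

Adiabatic: T₁V₁^(γ−1) = T₂V₂^(γ−1) ⇒ T₂ = T₁ (V₁/V₂)^(γ−1).
T₂ = 529 × (1/11.4)^(0.3) = 254.9 K.
Q = 0, so ΔU = W_on_gas = nCᵥΔT with Cᵥ = R/(γ−1) = 27.71 J/(mol·K).
ΔU = 1.85 × 27.71 × (254.9 − 529) = -14050 J.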